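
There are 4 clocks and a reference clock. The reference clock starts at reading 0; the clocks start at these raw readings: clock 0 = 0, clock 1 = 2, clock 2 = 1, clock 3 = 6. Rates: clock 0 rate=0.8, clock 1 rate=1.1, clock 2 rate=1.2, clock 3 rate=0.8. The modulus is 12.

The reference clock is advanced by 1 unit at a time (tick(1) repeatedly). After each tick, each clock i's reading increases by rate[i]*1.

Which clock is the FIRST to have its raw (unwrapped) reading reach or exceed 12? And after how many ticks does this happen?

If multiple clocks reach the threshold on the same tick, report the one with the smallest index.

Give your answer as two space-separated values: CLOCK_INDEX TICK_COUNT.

clock 0: start=0, rate=0.8, needs 12-0 = 12; ticks = ceil(12/0.8) = ceil(15.0000) = 15; reading at tick 15 = 0 + 0.8*15 = 12.0000
clock 1: start=2, rate=1.1, needs 12-2 = 10; ticks = ceil(10/1.1) = ceil(9.0909) = 10; reading at tick 10 = 2 + 1.1*10 = 13.0000
clock 2: start=1, rate=1.2, needs 12-1 = 11; ticks = ceil(11/1.2) = ceil(9.1667) = 10; reading at tick 10 = 1 + 1.2*10 = 13.0000
clock 3: start=6, rate=0.8, needs 12-6 = 6; ticks = ceil(6/0.8) = ceil(7.5000) = 8; reading at tick 8 = 6 + 0.8*8 = 12.4000
Minimum tick count = 8; winners = [3]; smallest index = 3

Answer: 3 8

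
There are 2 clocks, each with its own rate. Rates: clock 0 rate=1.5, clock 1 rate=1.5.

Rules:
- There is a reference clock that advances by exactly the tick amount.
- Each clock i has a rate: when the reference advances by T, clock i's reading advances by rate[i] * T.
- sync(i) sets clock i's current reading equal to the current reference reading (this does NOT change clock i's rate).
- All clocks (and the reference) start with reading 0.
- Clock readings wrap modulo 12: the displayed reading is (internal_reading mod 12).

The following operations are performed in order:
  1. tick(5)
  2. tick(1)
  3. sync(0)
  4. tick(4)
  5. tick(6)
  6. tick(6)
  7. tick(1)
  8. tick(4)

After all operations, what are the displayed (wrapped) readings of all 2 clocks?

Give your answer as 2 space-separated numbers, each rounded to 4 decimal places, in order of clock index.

After op 1 tick(5): ref=5.0000 raw=[7.5000 7.5000]
After op 2 tick(1): ref=6.0000 raw=[9.0000 9.0000]
After op 3 sync(0): ref=6.0000 raw=[6.0000 9.0000]
After op 4 tick(4): ref=10.0000 raw=[12.0000 15.0000]
After op 5 tick(6): ref=16.0000 raw=[21.0000 24.0000]
After op 6 tick(6): ref=22.0000 raw=[30.0000 33.0000]
After op 7 tick(1): ref=23.0000 raw=[31.5000 34.5000]
After op 8 tick(4): ref=27.0000 raw=[37.5000 40.5000]
Wrap final raw readings (mod 12): 37.5000 mod 12 = 1.5000; 40.5000 mod 12 = 4.5000

Answer: 1.5000 4.5000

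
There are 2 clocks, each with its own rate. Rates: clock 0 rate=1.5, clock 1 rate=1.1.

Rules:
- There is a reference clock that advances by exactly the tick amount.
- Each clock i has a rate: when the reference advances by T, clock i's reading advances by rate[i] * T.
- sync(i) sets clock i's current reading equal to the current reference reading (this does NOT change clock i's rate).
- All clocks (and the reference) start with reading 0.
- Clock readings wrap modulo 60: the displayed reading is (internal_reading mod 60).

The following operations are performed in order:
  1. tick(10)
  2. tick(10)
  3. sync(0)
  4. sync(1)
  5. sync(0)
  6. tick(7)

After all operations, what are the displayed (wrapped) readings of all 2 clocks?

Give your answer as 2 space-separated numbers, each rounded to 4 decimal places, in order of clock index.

After op 1 tick(10): ref=10.0000 raw=[15.0000 11.0000]
After op 2 tick(10): ref=20.0000 raw=[30.0000 22.0000]
After op 3 sync(0): ref=20.0000 raw=[20.0000 22.0000]
After op 4 sync(1): ref=20.0000 raw=[20.0000 20.0000]
After op 5 sync(0): ref=20.0000 raw=[20.0000 20.0000]
After op 6 tick(7): ref=27.0000 raw=[30.5000 27.7000]
Wrap final raw readings (mod 60): 30.5000 mod 60 = 30.5000; 27.7000 mod 60 = 27.7000

Answer: 30.5000 27.7000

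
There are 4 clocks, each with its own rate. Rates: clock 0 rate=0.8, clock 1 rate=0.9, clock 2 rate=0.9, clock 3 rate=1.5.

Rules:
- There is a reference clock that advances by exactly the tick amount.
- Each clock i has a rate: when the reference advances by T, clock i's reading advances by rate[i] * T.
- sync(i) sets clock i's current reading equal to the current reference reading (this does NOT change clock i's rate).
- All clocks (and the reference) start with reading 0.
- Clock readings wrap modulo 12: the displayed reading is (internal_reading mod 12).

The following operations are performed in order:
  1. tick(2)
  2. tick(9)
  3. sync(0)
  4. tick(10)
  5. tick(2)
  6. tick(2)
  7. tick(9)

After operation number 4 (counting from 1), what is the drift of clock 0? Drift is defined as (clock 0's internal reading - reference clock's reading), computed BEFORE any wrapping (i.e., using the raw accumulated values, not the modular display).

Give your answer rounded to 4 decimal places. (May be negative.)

After op 1 tick(2): ref=2.0000 raw=[1.6000 1.8000 1.8000 3.0000]
After op 2 tick(9): ref=11.0000 raw=[8.8000 9.9000 9.9000 16.5000]
After op 3 sync(0): ref=11.0000 raw=[11.0000 9.9000 9.9000 16.5000]
After op 4 tick(10): ref=21.0000 raw=[19.0000 18.9000 18.9000 31.5000]
Drift of clock 0 after op 4: 19.0000 - 21.0000 = -2.0000

Answer: -2.0000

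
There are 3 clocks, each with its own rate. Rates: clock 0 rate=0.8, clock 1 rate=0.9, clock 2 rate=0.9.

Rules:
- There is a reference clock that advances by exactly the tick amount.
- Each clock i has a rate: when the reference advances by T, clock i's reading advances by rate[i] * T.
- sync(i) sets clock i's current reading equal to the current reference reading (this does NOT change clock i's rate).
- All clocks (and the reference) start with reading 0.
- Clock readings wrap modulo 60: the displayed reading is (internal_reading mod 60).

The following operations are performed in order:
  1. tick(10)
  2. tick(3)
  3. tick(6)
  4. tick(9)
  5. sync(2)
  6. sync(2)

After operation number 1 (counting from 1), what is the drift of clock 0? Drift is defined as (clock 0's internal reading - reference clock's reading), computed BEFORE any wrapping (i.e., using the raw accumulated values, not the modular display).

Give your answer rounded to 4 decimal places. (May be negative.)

After op 1 tick(10): ref=10.0000 raw=[8.0000 9.0000 9.0000]
Drift of clock 0 after op 1: 8.0000 - 10.0000 = -2.0000

Answer: -2.0000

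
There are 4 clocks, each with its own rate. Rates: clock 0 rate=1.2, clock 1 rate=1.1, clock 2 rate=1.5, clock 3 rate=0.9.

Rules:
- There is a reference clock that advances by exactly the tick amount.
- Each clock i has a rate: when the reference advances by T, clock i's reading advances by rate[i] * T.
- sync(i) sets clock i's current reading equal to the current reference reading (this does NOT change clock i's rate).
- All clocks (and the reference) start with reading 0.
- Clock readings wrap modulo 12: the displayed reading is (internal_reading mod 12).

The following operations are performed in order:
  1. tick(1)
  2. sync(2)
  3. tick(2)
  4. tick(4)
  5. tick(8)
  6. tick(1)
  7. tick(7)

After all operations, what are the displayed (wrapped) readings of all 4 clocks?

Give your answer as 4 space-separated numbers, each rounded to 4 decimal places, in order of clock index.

Answer: 3.6000 1.3000 10.0000 8.7000

Derivation:
After op 1 tick(1): ref=1.0000 raw=[1.2000 1.1000 1.5000 0.9000]
After op 2 sync(2): ref=1.0000 raw=[1.2000 1.1000 1.0000 0.9000]
After op 3 tick(2): ref=3.0000 raw=[3.6000 3.3000 4.0000 2.7000]
After op 4 tick(4): ref=7.0000 raw=[8.4000 7.7000 10.0000 6.3000]
After op 5 tick(8): ref=15.0000 raw=[18.0000 16.5000 22.0000 13.5000]
After op 6 tick(1): ref=16.0000 raw=[19.2000 17.6000 23.5000 14.4000]
After op 7 tick(7): ref=23.0000 raw=[27.6000 25.3000 34.0000 20.7000]
Wrap final raw readings (mod 12): 27.6000 mod 12 = 3.6000; 25.3000 mod 12 = 1.3000; 34.0000 mod 12 = 10.0000; 20.7000 mod 12 = 8.7000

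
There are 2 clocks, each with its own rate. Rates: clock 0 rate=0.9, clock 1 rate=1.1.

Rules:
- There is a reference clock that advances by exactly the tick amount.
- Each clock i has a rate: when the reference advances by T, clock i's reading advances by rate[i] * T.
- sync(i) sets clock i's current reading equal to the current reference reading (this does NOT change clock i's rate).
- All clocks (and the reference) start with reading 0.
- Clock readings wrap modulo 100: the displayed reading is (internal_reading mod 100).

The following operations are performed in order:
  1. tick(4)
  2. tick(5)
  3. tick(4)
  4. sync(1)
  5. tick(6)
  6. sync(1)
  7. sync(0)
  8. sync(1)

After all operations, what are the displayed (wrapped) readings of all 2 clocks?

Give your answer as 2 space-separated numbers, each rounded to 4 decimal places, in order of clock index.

After op 1 tick(4): ref=4.0000 raw=[3.6000 4.4000]
After op 2 tick(5): ref=9.0000 raw=[8.1000 9.9000]
After op 3 tick(4): ref=13.0000 raw=[11.7000 14.3000]
After op 4 sync(1): ref=13.0000 raw=[11.7000 13.0000]
After op 5 tick(6): ref=19.0000 raw=[17.1000 19.6000]
After op 6 sync(1): ref=19.0000 raw=[17.1000 19.0000]
After op 7 sync(0): ref=19.0000 raw=[19.0000 19.0000]
After op 8 sync(1): ref=19.0000 raw=[19.0000 19.0000]
Wrap final raw readings (mod 100): 19.0000 mod 100 = 19.0000; 19.0000 mod 100 = 19.0000

Answer: 19.0000 19.0000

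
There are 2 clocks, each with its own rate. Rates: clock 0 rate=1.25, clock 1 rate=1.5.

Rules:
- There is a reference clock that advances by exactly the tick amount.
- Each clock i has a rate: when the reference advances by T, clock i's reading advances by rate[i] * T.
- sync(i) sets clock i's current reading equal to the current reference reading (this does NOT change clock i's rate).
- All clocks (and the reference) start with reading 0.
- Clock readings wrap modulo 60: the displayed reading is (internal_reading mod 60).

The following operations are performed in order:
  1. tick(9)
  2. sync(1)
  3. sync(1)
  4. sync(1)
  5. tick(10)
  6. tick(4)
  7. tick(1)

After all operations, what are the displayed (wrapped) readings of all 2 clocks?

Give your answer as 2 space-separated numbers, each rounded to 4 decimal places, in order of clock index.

Answer: 30.0000 31.5000

Derivation:
After op 1 tick(9): ref=9.0000 raw=[11.2500 13.5000]
After op 2 sync(1): ref=9.0000 raw=[11.2500 9.0000]
After op 3 sync(1): ref=9.0000 raw=[11.2500 9.0000]
After op 4 sync(1): ref=9.0000 raw=[11.2500 9.0000]
After op 5 tick(10): ref=19.0000 raw=[23.7500 24.0000]
After op 6 tick(4): ref=23.0000 raw=[28.7500 30.0000]
After op 7 tick(1): ref=24.0000 raw=[30.0000 31.5000]
Wrap final raw readings (mod 60): 30.0000 mod 60 = 30.0000; 31.5000 mod 60 = 31.5000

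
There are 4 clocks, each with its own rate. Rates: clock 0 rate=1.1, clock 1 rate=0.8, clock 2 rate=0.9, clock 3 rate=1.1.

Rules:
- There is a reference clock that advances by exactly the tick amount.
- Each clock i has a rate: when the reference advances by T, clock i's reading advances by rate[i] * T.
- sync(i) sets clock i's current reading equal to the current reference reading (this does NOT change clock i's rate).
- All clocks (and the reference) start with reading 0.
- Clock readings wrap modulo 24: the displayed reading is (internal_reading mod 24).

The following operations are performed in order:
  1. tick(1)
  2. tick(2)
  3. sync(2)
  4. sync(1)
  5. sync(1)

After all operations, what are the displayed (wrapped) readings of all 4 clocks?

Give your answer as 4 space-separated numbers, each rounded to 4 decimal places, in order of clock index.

After op 1 tick(1): ref=1.0000 raw=[1.1000 0.8000 0.9000 1.1000]
After op 2 tick(2): ref=3.0000 raw=[3.3000 2.4000 2.7000 3.3000]
After op 3 sync(2): ref=3.0000 raw=[3.3000 2.4000 3.0000 3.3000]
After op 4 sync(1): ref=3.0000 raw=[3.3000 3.0000 3.0000 3.3000]
After op 5 sync(1): ref=3.0000 raw=[3.3000 3.0000 3.0000 3.3000]
Wrap final raw readings (mod 24): 3.3000 mod 24 = 3.3000; 3.0000 mod 24 = 3.0000; 3.0000 mod 24 = 3.0000; 3.3000 mod 24 = 3.3000

Answer: 3.3000 3.0000 3.0000 3.3000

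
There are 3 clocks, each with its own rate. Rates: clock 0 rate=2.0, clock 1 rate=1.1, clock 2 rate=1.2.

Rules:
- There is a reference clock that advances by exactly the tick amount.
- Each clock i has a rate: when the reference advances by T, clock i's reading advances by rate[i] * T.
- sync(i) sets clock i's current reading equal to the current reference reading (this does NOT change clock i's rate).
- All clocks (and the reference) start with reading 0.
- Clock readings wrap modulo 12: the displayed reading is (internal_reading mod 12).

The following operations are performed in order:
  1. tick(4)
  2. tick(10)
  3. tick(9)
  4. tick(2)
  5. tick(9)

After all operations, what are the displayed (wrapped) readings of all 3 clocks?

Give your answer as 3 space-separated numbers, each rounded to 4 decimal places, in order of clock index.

Answer: 8.0000 1.4000 4.8000

Derivation:
After op 1 tick(4): ref=4.0000 raw=[8.0000 4.4000 4.8000]
After op 2 tick(10): ref=14.0000 raw=[28.0000 15.4000 16.8000]
After op 3 tick(9): ref=23.0000 raw=[46.0000 25.3000 27.6000]
After op 4 tick(2): ref=25.0000 raw=[50.0000 27.5000 30.0000]
After op 5 tick(9): ref=34.0000 raw=[68.0000 37.4000 40.8000]
Wrap final raw readings (mod 12): 68.0000 mod 12 = 8.0000; 37.4000 mod 12 = 1.4000; 40.8000 mod 12 = 4.8000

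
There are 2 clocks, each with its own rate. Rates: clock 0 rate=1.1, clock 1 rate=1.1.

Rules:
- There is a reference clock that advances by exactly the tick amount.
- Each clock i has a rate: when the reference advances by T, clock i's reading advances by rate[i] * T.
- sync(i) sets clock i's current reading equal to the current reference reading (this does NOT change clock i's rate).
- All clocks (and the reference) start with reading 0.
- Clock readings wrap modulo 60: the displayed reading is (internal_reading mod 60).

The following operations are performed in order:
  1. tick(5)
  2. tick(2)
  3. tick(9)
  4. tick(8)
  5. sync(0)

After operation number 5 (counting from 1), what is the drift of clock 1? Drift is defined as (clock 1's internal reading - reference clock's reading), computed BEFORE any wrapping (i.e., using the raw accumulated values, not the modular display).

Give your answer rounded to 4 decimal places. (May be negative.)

After op 1 tick(5): ref=5.0000 raw=[5.5000 5.5000]
After op 2 tick(2): ref=7.0000 raw=[7.7000 7.7000]
After op 3 tick(9): ref=16.0000 raw=[17.6000 17.6000]
After op 4 tick(8): ref=24.0000 raw=[26.4000 26.4000]
After op 5 sync(0): ref=24.0000 raw=[24.0000 26.4000]
Drift of clock 1 after op 5: 26.4000 - 24.0000 = 2.4000

Answer: 2.4000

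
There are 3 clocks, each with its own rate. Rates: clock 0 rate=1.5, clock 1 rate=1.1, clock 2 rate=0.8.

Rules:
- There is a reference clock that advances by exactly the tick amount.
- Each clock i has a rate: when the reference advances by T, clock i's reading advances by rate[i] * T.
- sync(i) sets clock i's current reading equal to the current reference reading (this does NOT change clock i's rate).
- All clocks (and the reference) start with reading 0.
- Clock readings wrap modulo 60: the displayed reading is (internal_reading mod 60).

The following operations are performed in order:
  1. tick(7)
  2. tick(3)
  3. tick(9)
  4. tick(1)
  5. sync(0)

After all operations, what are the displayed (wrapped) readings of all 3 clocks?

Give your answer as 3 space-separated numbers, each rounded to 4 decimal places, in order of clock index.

Answer: 20.0000 22.0000 16.0000

Derivation:
After op 1 tick(7): ref=7.0000 raw=[10.5000 7.7000 5.6000]
After op 2 tick(3): ref=10.0000 raw=[15.0000 11.0000 8.0000]
After op 3 tick(9): ref=19.0000 raw=[28.5000 20.9000 15.2000]
After op 4 tick(1): ref=20.0000 raw=[30.0000 22.0000 16.0000]
After op 5 sync(0): ref=20.0000 raw=[20.0000 22.0000 16.0000]
Wrap final raw readings (mod 60): 20.0000 mod 60 = 20.0000; 22.0000 mod 60 = 22.0000; 16.0000 mod 60 = 16.0000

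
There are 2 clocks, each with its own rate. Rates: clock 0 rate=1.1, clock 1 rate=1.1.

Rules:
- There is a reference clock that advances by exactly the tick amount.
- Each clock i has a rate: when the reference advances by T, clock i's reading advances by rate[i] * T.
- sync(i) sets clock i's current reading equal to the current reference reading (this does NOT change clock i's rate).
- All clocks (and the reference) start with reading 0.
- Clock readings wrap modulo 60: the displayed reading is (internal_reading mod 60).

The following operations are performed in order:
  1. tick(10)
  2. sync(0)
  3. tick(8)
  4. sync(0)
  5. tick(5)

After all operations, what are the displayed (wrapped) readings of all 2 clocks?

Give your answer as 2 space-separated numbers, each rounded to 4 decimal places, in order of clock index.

Answer: 23.5000 25.3000

Derivation:
After op 1 tick(10): ref=10.0000 raw=[11.0000 11.0000]
After op 2 sync(0): ref=10.0000 raw=[10.0000 11.0000]
After op 3 tick(8): ref=18.0000 raw=[18.8000 19.8000]
After op 4 sync(0): ref=18.0000 raw=[18.0000 19.8000]
After op 5 tick(5): ref=23.0000 raw=[23.5000 25.3000]
Wrap final raw readings (mod 60): 23.5000 mod 60 = 23.5000; 25.3000 mod 60 = 25.3000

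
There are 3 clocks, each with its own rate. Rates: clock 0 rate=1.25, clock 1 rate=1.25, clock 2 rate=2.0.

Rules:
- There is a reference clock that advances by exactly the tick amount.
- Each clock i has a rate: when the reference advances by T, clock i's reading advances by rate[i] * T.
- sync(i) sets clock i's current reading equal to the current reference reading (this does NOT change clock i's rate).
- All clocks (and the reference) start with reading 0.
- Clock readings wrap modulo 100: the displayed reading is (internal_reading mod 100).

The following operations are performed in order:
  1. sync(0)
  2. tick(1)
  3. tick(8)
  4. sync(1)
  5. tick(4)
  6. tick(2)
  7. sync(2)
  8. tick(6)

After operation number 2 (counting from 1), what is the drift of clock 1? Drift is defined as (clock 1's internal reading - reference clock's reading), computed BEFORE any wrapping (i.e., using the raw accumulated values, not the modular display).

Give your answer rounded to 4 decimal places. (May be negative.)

After op 1 sync(0): ref=0.0000 raw=[0.0000 0.0000 0.0000]
After op 2 tick(1): ref=1.0000 raw=[1.2500 1.2500 2.0000]
Drift of clock 1 after op 2: 1.2500 - 1.0000 = 0.2500

Answer: 0.2500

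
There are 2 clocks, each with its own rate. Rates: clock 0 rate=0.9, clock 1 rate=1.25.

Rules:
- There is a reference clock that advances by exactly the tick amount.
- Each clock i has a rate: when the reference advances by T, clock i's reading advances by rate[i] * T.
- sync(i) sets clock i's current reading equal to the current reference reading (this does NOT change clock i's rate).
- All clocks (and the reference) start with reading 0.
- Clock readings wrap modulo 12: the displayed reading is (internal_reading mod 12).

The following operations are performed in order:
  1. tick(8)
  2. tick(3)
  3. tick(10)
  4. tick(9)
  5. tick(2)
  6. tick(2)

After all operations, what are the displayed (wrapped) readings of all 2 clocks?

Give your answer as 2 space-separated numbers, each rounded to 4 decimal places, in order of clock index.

Answer: 6.6000 6.5000

Derivation:
After op 1 tick(8): ref=8.0000 raw=[7.2000 10.0000]
After op 2 tick(3): ref=11.0000 raw=[9.9000 13.7500]
After op 3 tick(10): ref=21.0000 raw=[18.9000 26.2500]
After op 4 tick(9): ref=30.0000 raw=[27.0000 37.5000]
After op 5 tick(2): ref=32.0000 raw=[28.8000 40.0000]
After op 6 tick(2): ref=34.0000 raw=[30.6000 42.5000]
Wrap final raw readings (mod 12): 30.6000 mod 12 = 6.6000; 42.5000 mod 12 = 6.5000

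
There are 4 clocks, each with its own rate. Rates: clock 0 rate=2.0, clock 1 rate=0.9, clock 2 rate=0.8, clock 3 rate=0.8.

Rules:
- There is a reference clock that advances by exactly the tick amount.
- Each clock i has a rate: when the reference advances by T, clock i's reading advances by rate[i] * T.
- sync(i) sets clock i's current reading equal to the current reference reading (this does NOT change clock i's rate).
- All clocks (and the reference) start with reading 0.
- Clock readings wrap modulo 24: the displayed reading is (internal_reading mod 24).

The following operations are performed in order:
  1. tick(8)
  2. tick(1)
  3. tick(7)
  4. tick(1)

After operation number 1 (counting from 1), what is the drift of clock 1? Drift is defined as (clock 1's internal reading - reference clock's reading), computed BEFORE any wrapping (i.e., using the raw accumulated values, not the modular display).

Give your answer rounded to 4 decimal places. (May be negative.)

Answer: -0.8000

Derivation:
After op 1 tick(8): ref=8.0000 raw=[16.0000 7.2000 6.4000 6.4000]
Drift of clock 1 after op 1: 7.2000 - 8.0000 = -0.8000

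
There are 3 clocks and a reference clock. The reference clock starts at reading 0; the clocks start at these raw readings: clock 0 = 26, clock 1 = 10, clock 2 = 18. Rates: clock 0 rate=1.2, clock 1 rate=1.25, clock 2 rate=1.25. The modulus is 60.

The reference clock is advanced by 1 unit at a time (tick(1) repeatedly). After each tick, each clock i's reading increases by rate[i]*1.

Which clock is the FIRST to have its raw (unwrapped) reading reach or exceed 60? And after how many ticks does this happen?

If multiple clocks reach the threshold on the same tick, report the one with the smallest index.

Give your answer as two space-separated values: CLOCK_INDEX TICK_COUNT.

Answer: 0 29

Derivation:
clock 0: start=26, rate=1.2, needs 60-26 = 34; ticks = ceil(34/1.2) = ceil(28.3333) = 29; reading at tick 29 = 26 + 1.2*29 = 60.8000
clock 1: start=10, rate=1.25, needs 60-10 = 50; ticks = ceil(50/1.25) = ceil(40.0000) = 40; reading at tick 40 = 10 + 1.25*40 = 60.0000
clock 2: start=18, rate=1.25, needs 60-18 = 42; ticks = ceil(42/1.25) = ceil(33.6000) = 34; reading at tick 34 = 18 + 1.25*34 = 60.5000
Minimum tick count = 29; winners = [0]; smallest index = 0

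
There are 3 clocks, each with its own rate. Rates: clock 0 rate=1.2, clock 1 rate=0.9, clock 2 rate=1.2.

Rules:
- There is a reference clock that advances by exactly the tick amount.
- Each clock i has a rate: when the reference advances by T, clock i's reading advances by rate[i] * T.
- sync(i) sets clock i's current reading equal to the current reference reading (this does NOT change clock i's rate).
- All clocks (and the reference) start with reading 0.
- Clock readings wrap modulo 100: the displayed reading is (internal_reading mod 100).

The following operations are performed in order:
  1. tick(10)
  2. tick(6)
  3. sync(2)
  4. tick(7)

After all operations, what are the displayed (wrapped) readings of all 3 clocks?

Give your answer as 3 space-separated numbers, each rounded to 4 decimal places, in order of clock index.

Answer: 27.6000 20.7000 24.4000

Derivation:
After op 1 tick(10): ref=10.0000 raw=[12.0000 9.0000 12.0000]
After op 2 tick(6): ref=16.0000 raw=[19.2000 14.4000 19.2000]
After op 3 sync(2): ref=16.0000 raw=[19.2000 14.4000 16.0000]
After op 4 tick(7): ref=23.0000 raw=[27.6000 20.7000 24.4000]
Wrap final raw readings (mod 100): 27.6000 mod 100 = 27.6000; 20.7000 mod 100 = 20.7000; 24.4000 mod 100 = 24.4000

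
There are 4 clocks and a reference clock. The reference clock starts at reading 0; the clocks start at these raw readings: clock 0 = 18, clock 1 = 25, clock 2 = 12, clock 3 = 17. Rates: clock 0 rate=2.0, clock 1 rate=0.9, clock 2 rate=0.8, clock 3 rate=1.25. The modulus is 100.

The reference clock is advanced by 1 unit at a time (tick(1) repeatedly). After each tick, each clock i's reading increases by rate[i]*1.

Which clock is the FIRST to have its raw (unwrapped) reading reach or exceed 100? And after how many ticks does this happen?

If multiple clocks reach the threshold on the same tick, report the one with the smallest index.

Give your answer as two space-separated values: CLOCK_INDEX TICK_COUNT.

clock 0: start=18, rate=2.0, needs 100-18 = 82; ticks = ceil(82/2.0) = ceil(41.0000) = 41; reading at tick 41 = 18 + 2.0*41 = 100.0000
clock 1: start=25, rate=0.9, needs 100-25 = 75; ticks = ceil(75/0.9) = ceil(83.3333) = 84; reading at tick 84 = 25 + 0.9*84 = 100.6000
clock 2: start=12, rate=0.8, needs 100-12 = 88; ticks = ceil(88/0.8) = ceil(110.0000) = 110; reading at tick 110 = 12 + 0.8*110 = 100.0000
clock 3: start=17, rate=1.25, needs 100-17 = 83; ticks = ceil(83/1.25) = ceil(66.4000) = 67; reading at tick 67 = 17 + 1.25*67 = 100.7500
Minimum tick count = 41; winners = [0]; smallest index = 0

Answer: 0 41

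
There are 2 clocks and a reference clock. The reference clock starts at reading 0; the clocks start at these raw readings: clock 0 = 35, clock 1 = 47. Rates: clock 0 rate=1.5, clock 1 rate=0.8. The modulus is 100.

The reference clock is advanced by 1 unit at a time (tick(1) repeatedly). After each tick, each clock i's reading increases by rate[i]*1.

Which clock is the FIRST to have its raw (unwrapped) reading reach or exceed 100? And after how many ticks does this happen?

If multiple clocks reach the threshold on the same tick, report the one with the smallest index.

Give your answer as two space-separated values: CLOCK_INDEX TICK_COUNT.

clock 0: start=35, rate=1.5, needs 100-35 = 65; ticks = ceil(65/1.5) = ceil(43.3333) = 44; reading at tick 44 = 35 + 1.5*44 = 101.0000
clock 1: start=47, rate=0.8, needs 100-47 = 53; ticks = ceil(53/0.8) = ceil(66.2500) = 67; reading at tick 67 = 47 + 0.8*67 = 100.6000
Minimum tick count = 44; winners = [0]; smallest index = 0

Answer: 0 44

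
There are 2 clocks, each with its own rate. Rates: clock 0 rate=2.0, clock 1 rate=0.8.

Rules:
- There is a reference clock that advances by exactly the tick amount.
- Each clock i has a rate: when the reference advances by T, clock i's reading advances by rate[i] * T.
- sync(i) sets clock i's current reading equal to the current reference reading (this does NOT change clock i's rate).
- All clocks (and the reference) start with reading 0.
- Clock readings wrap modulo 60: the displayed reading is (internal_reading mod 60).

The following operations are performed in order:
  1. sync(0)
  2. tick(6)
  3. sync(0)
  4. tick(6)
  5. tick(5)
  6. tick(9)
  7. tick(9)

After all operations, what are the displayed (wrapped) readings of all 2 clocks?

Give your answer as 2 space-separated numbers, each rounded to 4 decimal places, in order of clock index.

Answer: 4.0000 28.0000

Derivation:
After op 1 sync(0): ref=0.0000 raw=[0.0000 0.0000]
After op 2 tick(6): ref=6.0000 raw=[12.0000 4.8000]
After op 3 sync(0): ref=6.0000 raw=[6.0000 4.8000]
After op 4 tick(6): ref=12.0000 raw=[18.0000 9.6000]
After op 5 tick(5): ref=17.0000 raw=[28.0000 13.6000]
After op 6 tick(9): ref=26.0000 raw=[46.0000 20.8000]
After op 7 tick(9): ref=35.0000 raw=[64.0000 28.0000]
Wrap final raw readings (mod 60): 64.0000 mod 60 = 4.0000; 28.0000 mod 60 = 28.0000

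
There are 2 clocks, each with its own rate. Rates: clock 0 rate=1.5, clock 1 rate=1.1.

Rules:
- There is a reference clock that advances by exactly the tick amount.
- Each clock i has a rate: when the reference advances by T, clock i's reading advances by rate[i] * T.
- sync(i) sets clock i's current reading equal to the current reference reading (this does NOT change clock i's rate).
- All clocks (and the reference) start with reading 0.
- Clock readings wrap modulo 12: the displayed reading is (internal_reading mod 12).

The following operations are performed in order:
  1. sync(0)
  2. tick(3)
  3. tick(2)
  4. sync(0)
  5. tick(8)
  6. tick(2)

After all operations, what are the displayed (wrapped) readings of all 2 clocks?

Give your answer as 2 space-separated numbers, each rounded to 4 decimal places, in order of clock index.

Answer: 8.0000 4.5000

Derivation:
After op 1 sync(0): ref=0.0000 raw=[0.0000 0.0000]
After op 2 tick(3): ref=3.0000 raw=[4.5000 3.3000]
After op 3 tick(2): ref=5.0000 raw=[7.5000 5.5000]
After op 4 sync(0): ref=5.0000 raw=[5.0000 5.5000]
After op 5 tick(8): ref=13.0000 raw=[17.0000 14.3000]
After op 6 tick(2): ref=15.0000 raw=[20.0000 16.5000]
Wrap final raw readings (mod 12): 20.0000 mod 12 = 8.0000; 16.5000 mod 12 = 4.5000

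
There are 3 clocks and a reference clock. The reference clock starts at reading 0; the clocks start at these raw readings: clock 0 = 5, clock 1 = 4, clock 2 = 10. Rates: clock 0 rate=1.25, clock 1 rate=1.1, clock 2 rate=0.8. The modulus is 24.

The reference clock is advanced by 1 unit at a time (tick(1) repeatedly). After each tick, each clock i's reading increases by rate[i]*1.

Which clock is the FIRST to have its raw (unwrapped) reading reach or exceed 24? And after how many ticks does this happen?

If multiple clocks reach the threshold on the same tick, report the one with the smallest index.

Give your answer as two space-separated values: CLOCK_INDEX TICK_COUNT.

Answer: 0 16

Derivation:
clock 0: start=5, rate=1.25, needs 24-5 = 19; ticks = ceil(19/1.25) = ceil(15.2000) = 16; reading at tick 16 = 5 + 1.25*16 = 25.0000
clock 1: start=4, rate=1.1, needs 24-4 = 20; ticks = ceil(20/1.1) = ceil(18.1818) = 19; reading at tick 19 = 4 + 1.1*19 = 24.9000
clock 2: start=10, rate=0.8, needs 24-10 = 14; ticks = ceil(14/0.8) = ceil(17.5000) = 18; reading at tick 18 = 10 + 0.8*18 = 24.4000
Minimum tick count = 16; winners = [0]; smallest index = 0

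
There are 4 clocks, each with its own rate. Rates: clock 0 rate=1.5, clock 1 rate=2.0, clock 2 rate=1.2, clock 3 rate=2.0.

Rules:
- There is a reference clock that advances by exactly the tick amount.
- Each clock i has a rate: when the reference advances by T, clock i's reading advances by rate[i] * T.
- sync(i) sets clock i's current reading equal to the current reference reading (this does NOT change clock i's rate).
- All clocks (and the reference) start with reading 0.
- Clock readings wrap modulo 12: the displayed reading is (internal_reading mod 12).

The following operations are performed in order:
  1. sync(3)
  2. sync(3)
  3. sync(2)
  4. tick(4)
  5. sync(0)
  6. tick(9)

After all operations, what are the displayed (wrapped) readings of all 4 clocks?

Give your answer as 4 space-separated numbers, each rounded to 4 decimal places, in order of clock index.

After op 1 sync(3): ref=0.0000 raw=[0.0000 0.0000 0.0000 0.0000]
After op 2 sync(3): ref=0.0000 raw=[0.0000 0.0000 0.0000 0.0000]
After op 3 sync(2): ref=0.0000 raw=[0.0000 0.0000 0.0000 0.0000]
After op 4 tick(4): ref=4.0000 raw=[6.0000 8.0000 4.8000 8.0000]
After op 5 sync(0): ref=4.0000 raw=[4.0000 8.0000 4.8000 8.0000]
After op 6 tick(9): ref=13.0000 raw=[17.5000 26.0000 15.6000 26.0000]
Wrap final raw readings (mod 12): 17.5000 mod 12 = 5.5000; 26.0000 mod 12 = 2.0000; 15.6000 mod 12 = 3.6000; 26.0000 mod 12 = 2.0000

Answer: 5.5000 2.0000 3.6000 2.0000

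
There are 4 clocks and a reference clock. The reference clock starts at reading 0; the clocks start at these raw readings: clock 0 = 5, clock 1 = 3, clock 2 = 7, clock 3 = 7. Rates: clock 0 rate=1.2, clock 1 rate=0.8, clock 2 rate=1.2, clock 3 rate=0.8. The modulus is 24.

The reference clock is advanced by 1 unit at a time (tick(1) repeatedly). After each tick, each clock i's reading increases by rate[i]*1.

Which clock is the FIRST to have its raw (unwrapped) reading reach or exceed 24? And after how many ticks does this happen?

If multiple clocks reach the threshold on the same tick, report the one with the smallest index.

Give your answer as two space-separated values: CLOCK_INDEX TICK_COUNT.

clock 0: start=5, rate=1.2, needs 24-5 = 19; ticks = ceil(19/1.2) = ceil(15.8333) = 16; reading at tick 16 = 5 + 1.2*16 = 24.2000
clock 1: start=3, rate=0.8, needs 24-3 = 21; ticks = ceil(21/0.8) = ceil(26.2500) = 27; reading at tick 27 = 3 + 0.8*27 = 24.6000
clock 2: start=7, rate=1.2, needs 24-7 = 17; ticks = ceil(17/1.2) = ceil(14.1667) = 15; reading at tick 15 = 7 + 1.2*15 = 25.0000
clock 3: start=7, rate=0.8, needs 24-7 = 17; ticks = ceil(17/0.8) = ceil(21.2500) = 22; reading at tick 22 = 7 + 0.8*22 = 24.6000
Minimum tick count = 15; winners = [2]; smallest index = 2

Answer: 2 15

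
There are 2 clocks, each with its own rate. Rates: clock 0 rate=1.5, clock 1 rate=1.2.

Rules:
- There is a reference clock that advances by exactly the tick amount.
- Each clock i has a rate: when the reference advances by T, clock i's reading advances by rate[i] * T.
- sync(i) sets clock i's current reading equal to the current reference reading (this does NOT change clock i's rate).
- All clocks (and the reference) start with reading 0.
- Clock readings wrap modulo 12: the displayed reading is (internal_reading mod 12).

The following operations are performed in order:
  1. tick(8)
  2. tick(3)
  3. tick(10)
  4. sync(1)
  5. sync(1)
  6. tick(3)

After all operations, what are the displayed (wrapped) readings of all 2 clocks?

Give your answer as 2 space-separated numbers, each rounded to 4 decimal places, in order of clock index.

Answer: 0.0000 0.6000

Derivation:
After op 1 tick(8): ref=8.0000 raw=[12.0000 9.6000]
After op 2 tick(3): ref=11.0000 raw=[16.5000 13.2000]
After op 3 tick(10): ref=21.0000 raw=[31.5000 25.2000]
After op 4 sync(1): ref=21.0000 raw=[31.5000 21.0000]
After op 5 sync(1): ref=21.0000 raw=[31.5000 21.0000]
After op 6 tick(3): ref=24.0000 raw=[36.0000 24.6000]
Wrap final raw readings (mod 12): 36.0000 mod 12 = 0.0000; 24.6000 mod 12 = 0.6000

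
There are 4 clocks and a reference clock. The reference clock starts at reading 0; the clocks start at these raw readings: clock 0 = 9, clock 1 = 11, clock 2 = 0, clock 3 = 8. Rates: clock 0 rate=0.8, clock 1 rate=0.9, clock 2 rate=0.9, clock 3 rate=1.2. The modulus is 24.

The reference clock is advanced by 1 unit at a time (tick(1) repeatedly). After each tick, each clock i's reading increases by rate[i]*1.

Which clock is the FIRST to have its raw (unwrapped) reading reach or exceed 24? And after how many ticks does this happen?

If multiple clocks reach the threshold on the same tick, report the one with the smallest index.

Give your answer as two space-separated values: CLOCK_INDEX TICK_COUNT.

clock 0: start=9, rate=0.8, needs 24-9 = 15; ticks = ceil(15/0.8) = ceil(18.7500) = 19; reading at tick 19 = 9 + 0.8*19 = 24.2000
clock 1: start=11, rate=0.9, needs 24-11 = 13; ticks = ceil(13/0.9) = ceil(14.4444) = 15; reading at tick 15 = 11 + 0.9*15 = 24.5000
clock 2: start=0, rate=0.9, needs 24-0 = 24; ticks = ceil(24/0.9) = ceil(26.6667) = 27; reading at tick 27 = 0 + 0.9*27 = 24.3000
clock 3: start=8, rate=1.2, needs 24-8 = 16; ticks = ceil(16/1.2) = ceil(13.3333) = 14; reading at tick 14 = 8 + 1.2*14 = 24.8000
Minimum tick count = 14; winners = [3]; smallest index = 3

Answer: 3 14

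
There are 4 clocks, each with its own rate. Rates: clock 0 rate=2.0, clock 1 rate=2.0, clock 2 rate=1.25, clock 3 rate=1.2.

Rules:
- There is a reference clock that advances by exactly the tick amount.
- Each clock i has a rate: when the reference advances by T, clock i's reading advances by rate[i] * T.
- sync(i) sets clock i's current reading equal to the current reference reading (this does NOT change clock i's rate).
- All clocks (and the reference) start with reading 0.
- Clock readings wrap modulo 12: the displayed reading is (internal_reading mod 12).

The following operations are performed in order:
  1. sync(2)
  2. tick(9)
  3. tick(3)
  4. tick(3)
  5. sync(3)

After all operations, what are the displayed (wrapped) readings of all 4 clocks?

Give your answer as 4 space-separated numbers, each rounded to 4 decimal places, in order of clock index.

After op 1 sync(2): ref=0.0000 raw=[0.0000 0.0000 0.0000 0.0000]
After op 2 tick(9): ref=9.0000 raw=[18.0000 18.0000 11.2500 10.8000]
After op 3 tick(3): ref=12.0000 raw=[24.0000 24.0000 15.0000 14.4000]
After op 4 tick(3): ref=15.0000 raw=[30.0000 30.0000 18.7500 18.0000]
After op 5 sync(3): ref=15.0000 raw=[30.0000 30.0000 18.7500 15.0000]
Wrap final raw readings (mod 12): 30.0000 mod 12 = 6.0000; 30.0000 mod 12 = 6.0000; 18.7500 mod 12 = 6.7500; 15.0000 mod 12 = 3.0000

Answer: 6.0000 6.0000 6.7500 3.0000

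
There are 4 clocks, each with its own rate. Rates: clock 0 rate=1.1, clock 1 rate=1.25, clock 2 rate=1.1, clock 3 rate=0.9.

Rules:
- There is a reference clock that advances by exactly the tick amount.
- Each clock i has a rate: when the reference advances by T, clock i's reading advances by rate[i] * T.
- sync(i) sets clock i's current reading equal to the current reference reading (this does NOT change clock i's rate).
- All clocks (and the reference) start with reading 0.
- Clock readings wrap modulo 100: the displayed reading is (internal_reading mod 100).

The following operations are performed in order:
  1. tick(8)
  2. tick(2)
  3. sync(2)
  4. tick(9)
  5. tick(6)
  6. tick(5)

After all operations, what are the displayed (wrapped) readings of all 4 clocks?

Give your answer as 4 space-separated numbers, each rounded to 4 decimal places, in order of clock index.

After op 1 tick(8): ref=8.0000 raw=[8.8000 10.0000 8.8000 7.2000]
After op 2 tick(2): ref=10.0000 raw=[11.0000 12.5000 11.0000 9.0000]
After op 3 sync(2): ref=10.0000 raw=[11.0000 12.5000 10.0000 9.0000]
After op 4 tick(9): ref=19.0000 raw=[20.9000 23.7500 19.9000 17.1000]
After op 5 tick(6): ref=25.0000 raw=[27.5000 31.2500 26.5000 22.5000]
After op 6 tick(5): ref=30.0000 raw=[33.0000 37.5000 32.0000 27.0000]
Wrap final raw readings (mod 100): 33.0000 mod 100 = 33.0000; 37.5000 mod 100 = 37.5000; 32.0000 mod 100 = 32.0000; 27.0000 mod 100 = 27.0000

Answer: 33.0000 37.5000 32.0000 27.0000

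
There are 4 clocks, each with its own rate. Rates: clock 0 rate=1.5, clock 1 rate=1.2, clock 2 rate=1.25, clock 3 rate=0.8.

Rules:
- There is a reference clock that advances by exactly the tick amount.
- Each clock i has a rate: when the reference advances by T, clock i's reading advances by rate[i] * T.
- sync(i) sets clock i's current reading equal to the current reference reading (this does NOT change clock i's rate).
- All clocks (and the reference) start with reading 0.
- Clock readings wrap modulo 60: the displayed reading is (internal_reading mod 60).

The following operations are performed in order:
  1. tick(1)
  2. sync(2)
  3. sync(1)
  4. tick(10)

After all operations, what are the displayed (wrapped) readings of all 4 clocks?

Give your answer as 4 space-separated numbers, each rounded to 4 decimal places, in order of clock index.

Answer: 16.5000 13.0000 13.5000 8.8000

Derivation:
After op 1 tick(1): ref=1.0000 raw=[1.5000 1.2000 1.2500 0.8000]
After op 2 sync(2): ref=1.0000 raw=[1.5000 1.2000 1.0000 0.8000]
After op 3 sync(1): ref=1.0000 raw=[1.5000 1.0000 1.0000 0.8000]
After op 4 tick(10): ref=11.0000 raw=[16.5000 13.0000 13.5000 8.8000]
Wrap final raw readings (mod 60): 16.5000 mod 60 = 16.5000; 13.0000 mod 60 = 13.0000; 13.5000 mod 60 = 13.5000; 8.8000 mod 60 = 8.8000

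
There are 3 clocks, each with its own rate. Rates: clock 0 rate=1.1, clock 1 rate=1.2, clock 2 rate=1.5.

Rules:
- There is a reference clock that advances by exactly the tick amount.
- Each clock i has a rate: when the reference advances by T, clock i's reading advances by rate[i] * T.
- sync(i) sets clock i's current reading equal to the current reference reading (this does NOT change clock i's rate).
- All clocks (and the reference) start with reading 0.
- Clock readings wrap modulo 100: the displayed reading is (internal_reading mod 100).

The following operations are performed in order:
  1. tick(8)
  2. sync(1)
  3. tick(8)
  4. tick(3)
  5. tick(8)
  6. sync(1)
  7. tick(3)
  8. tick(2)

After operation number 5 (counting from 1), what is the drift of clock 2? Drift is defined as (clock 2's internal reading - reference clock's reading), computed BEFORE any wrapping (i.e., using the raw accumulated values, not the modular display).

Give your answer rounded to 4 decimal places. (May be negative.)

Answer: 13.5000

Derivation:
After op 1 tick(8): ref=8.0000 raw=[8.8000 9.6000 12.0000]
After op 2 sync(1): ref=8.0000 raw=[8.8000 8.0000 12.0000]
After op 3 tick(8): ref=16.0000 raw=[17.6000 17.6000 24.0000]
After op 4 tick(3): ref=19.0000 raw=[20.9000 21.2000 28.5000]
After op 5 tick(8): ref=27.0000 raw=[29.7000 30.8000 40.5000]
Drift of clock 2 after op 5: 40.5000 - 27.0000 = 13.5000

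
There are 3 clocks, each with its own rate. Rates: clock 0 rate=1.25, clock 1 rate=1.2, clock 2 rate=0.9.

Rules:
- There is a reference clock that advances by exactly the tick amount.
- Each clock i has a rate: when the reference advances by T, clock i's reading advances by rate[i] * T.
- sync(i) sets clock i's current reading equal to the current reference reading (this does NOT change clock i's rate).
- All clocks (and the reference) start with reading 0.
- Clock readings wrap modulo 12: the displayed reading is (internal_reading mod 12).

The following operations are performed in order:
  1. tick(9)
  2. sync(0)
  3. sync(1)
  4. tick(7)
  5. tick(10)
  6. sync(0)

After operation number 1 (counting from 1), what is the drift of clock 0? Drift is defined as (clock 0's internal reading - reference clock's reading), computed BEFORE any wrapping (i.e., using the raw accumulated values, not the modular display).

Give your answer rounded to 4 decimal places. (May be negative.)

After op 1 tick(9): ref=9.0000 raw=[11.2500 10.8000 8.1000]
Drift of clock 0 after op 1: 11.2500 - 9.0000 = 2.2500

Answer: 2.2500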